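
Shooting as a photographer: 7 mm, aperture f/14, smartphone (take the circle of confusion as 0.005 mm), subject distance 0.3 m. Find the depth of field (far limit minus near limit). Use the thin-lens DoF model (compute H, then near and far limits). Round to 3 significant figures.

Hyperfocal distance H = f²/(N·c) + f = 7²/(14 × 0.005) + 7 = 49/0.07 + 7 ≈ 707.0 mm ≈ 0.707 m.
Near limit Dn = s·(H − f)/(H + s − 2f) = 300 × (707.0 − 7) / (707.0 + 300 − 2 × 7) = 300 × 700.0 / 993.0 ≈ 211.48 mm.
Far limit Df = s·(H − f)/(H − s) = 300 × (707.0 − 7) / (707.0 − 300) = 300 × 700.0 / 407.0 ≈ 515.97 mm.
Depth of field = Df − Dn = 515.97 − 211.48 ≈ 304.49 mm.

304 mm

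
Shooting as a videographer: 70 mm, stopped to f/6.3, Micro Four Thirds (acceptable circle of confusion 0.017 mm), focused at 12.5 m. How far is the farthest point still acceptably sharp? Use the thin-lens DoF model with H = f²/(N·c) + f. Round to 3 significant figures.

17.2 m

Hyperfocal distance H = f²/(N·c) + f = 70²/(6.3 × 0.017) + 70 = 4900/0.1071 + 70 ≈ 45821.6 mm ≈ 45.82 m.
Far limit Df = s·(H − f)/(H − s) = 12500 × (45821.6 − 70) / (45821.6 − 12500) = 12500 × 45751.6 / 33321.6 ≈ 17163 mm ≈ 17.2 m.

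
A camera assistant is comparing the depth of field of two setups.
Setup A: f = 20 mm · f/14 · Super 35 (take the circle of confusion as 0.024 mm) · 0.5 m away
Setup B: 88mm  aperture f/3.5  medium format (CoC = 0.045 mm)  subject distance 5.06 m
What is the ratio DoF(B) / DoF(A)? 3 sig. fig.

2.15

Setup A: H = 20²/(14×0.024) + 20 ≈ 1210.5 mm; DoF = Df − Dn = 837.80 − 356.33 ≈ 481.47 mm.
Setup B: H = 88²/(3.5×0.045) + 88 ≈ 49256.3 mm; DoF = Df − Dn = 5629.2 − 4595.3 ≈ 1033.9 mm.
Ratio = 1033.9 / 481.47 ≈ 2.15.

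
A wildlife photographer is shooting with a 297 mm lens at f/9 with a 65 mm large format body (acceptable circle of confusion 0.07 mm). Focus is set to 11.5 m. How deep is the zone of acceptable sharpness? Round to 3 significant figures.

Hyperfocal distance H = f²/(N·c) + f = 297²/(9 × 0.07) + 297 = 88209/0.63 + 297 ≈ 140311.3 mm ≈ 140.3 m.
Near limit Dn = s·(H − f)/(H + s − 2f) = 11500 × (140311.3 − 297) / (140311.3 + 11500 − 2 × 297) = 11500 × 140014.3 / 151217.3 ≈ 10648.0 mm.
Far limit Df = s·(H − f)/(H − s) = 11500 × (140311.3 − 297) / (140311.3 − 11500) = 11500 × 140014.3 / 128811.3 ≈ 12500.2 mm.
Depth of field = Df − Dn = 12500.2 − 10648.0 ≈ 1852.2 mm ≈ 1.85 m.

1.85 m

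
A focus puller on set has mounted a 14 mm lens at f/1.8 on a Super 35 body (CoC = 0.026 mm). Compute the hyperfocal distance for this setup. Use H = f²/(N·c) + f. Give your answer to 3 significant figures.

Hyperfocal distance H = f²/(N·c) + f = 14²/(1.8 × 0.026) + 14 = 196/0.0468 + 14 ≈ 4202.0 mm ≈ 4.20 m.

4.20 m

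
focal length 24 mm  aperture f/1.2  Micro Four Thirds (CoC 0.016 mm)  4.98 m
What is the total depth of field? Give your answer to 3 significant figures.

1.69 m

Hyperfocal distance H = f²/(N·c) + f = 24²/(1.2 × 0.016) + 24 = 576/0.0192 + 24 ≈ 30024.0 mm ≈ 30.02 m.
Near limit Dn = s·(H − f)/(H + s − 2f) = 4980 × (30024.0 − 24) / (30024.0 + 4980 − 2 × 24) = 4980 × 30000.0 / 34956.0 ≈ 4273.9 mm.
Far limit Df = s·(H − f)/(H − s) = 4980 × (30024.0 − 24) / (30024.0 − 4980) = 4980 × 30000.0 / 25044.0 ≈ 5965.5 mm.
Depth of field = Df − Dn = 5965.5 − 4273.9 ≈ 1691.6 mm ≈ 1.69 m.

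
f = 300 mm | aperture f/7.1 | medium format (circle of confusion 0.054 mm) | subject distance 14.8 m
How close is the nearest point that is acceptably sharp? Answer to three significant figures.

13.9 m

Hyperfocal distance H = f²/(N·c) + f = 300²/(7.1 × 0.054) + 300 = 90000/0.3834 + 300 ≈ 235041.8 mm ≈ 235.0 m.
Near limit Dn = s·(H − f)/(H + s − 2f) = 14800 × (235041.8 − 300) / (235041.8 + 14800 − 2 × 300) = 14800 × 234741.8 / 249241.8 ≈ 13939 mm ≈ 13.9 m.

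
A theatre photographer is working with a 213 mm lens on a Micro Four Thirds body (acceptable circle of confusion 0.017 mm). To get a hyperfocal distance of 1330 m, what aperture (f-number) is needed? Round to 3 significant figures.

f/2.01

Rearrange H = f²/(N·c) + f for N: N = f² / ((H − f)·c).
N = 213² / ((1330000 − 213) × 0.017) = 45369 / 22606 ≈ 2.01.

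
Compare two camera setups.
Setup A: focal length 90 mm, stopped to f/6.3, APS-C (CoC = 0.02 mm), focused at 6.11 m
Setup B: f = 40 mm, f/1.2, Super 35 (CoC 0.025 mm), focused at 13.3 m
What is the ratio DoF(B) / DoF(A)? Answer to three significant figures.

6.11

Setup A: H = 90²/(6.3×0.02) + 90 ≈ 64375.7 mm; DoF = Df − Dn = 6741.3 − 5586.8 ≈ 1154.5 mm.
Setup B: H = 40²/(1.2×0.025) + 40 ≈ 53373.3 mm; DoF = Df − Dn = 17700.9 − 10651.7 ≈ 7049.2 mm.
Ratio = 7049.2 / 1154.5 ≈ 6.11.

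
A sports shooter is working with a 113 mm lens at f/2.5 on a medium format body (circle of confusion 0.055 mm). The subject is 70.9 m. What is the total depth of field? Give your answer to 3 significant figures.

Hyperfocal distance H = f²/(N·c) + f = 113²/(2.5 × 0.055) + 113 = 12769/0.1375 + 113 ≈ 92978.5 mm ≈ 92.98 m.
Near limit Dn = s·(H − f)/(H + s − 2f) = 70900 × (92978.5 − 113) / (92978.5 + 70900 − 2 × 113) = 70900 × 92865.5 / 163652.5 ≈ 40233 mm.
Far limit Df = s·(H − f)/(H − s) = 70900 × (92978.5 − 113) / (92978.5 − 70900) = 70900 × 92865.5 / 22078.5 ≈ 298217 mm.
Depth of field = Df − Dn = 298217 − 40233 ≈ 257984 mm ≈ 258 m.

258 m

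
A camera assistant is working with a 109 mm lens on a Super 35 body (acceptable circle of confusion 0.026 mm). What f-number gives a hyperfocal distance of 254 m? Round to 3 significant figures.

f/1.80

Rearrange H = f²/(N·c) + f for N: N = f² / ((H − f)·c).
N = 109² / ((254000 − 109) × 0.026) = 11881 / 6601 ≈ 1.80.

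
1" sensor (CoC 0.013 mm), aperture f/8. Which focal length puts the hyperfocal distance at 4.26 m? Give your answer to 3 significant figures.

21.0 mm

From H = f²/(N·c) + f, with f ≪ H: f ≈ √(H·N·c) = √(4260 × 8 × 0.013) = √443.04 ≈ 21.05 mm.
Exact: f² + N·c·f − N·c·H = 0 ⇒ f = (−N·c + √((N·c)² + 4·N·c·H))/2 = (−0.104 + √1772.2)/2 ≈ 20.997 mm ≈ 21.0 mm.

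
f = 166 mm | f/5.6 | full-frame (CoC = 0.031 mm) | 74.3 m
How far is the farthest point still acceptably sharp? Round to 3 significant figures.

139 m

Hyperfocal distance H = f²/(N·c) + f = 166²/(5.6 × 0.031) + 166 = 27556/0.1736 + 166 ≈ 158898.7 mm ≈ 158.9 m.
Far limit Df = s·(H − f)/(H − s) = 74300 × (158898.7 − 166) / (158898.7 − 74300) = 74300 × 158732.7 / 84598.7 ≈ 139409 mm ≈ 139 m.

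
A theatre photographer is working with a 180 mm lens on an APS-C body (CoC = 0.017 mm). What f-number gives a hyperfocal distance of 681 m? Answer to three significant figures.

Rearrange H = f²/(N·c) + f for N: N = f² / ((H − f)·c).
N = 180² / ((681000 − 180) × 0.017) = 32400 / 11574 ≈ 2.80.

f/2.80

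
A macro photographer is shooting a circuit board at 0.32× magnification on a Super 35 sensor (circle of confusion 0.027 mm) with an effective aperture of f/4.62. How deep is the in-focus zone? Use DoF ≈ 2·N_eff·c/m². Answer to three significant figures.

At magnification m, DoF ≈ 2·N_eff·c/m² = 2 × 4.62 × 0.027 / 0.32² = 0.2495 / 0.1024 ≈ 2.44 mm.

2.44 mm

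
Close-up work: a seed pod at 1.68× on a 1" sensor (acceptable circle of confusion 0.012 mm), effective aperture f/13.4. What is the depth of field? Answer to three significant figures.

At magnification m, DoF ≈ 2·N_eff·c/m² = 2 × 13.4 × 0.012 / 1.68² = 0.3216 / 2.822 ≈ 0.114 mm.

0.114 mm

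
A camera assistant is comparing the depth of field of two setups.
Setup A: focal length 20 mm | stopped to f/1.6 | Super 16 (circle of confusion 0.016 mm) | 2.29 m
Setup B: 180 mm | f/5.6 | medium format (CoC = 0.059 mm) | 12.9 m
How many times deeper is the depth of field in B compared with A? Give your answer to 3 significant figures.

5.01

Setup A: H = 20²/(1.6×0.016) + 20 ≈ 15645.0 mm; DoF = Df − Dn = 2679.24 − 1999.51 ≈ 679.73 mm.
Setup B: H = 180²/(5.6×0.059) + 180 ≈ 98243.0 mm; DoF = Df − Dn = 14822.7 − 11418.8 ≈ 3403.9 mm.
Ratio = 3403.9 / 679.73 ≈ 5.01.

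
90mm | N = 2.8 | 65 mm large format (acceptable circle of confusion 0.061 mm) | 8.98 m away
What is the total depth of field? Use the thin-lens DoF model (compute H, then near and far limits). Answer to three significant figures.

Hyperfocal distance H = f²/(N·c) + f = 90²/(2.8 × 0.061) + 90 = 8100/0.1708 + 90 ≈ 47513.9 mm ≈ 47.51 m.
Near limit Dn = s·(H − f)/(H + s − 2f) = 8980 × (47513.9 − 90) / (47513.9 + 8980 − 2 × 90) = 8980 × 47423.9 / 56313.9 ≈ 7562.4 mm.
Far limit Df = s·(H − f)/(H − s) = 8980 × (47513.9 − 90) / (47513.9 − 8980) = 8980 × 47423.9 / 38533.9 ≈ 11051.7 mm.
Depth of field = Df − Dn = 11051.7 − 7562.4 ≈ 3489.3 mm ≈ 3.49 m.

3.49 m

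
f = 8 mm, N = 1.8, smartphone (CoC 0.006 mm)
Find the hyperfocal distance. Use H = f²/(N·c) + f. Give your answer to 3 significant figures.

Hyperfocal distance H = f²/(N·c) + f = 8²/(1.8 × 0.006) + 8 = 64/0.0108 + 8 ≈ 5933.9 mm ≈ 5.93 m.

5.93 m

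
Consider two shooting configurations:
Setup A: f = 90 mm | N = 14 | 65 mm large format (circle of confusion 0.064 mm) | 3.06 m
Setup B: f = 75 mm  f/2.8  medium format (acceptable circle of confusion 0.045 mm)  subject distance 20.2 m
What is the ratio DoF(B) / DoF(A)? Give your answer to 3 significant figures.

Setup A: H = 90²/(14×0.064) + 90 ≈ 9130.2 mm; DoF = Df − Dn = 4557.2 − 2303.3 ≈ 2253.9 mm.
Setup B: H = 75²/(2.8×0.045) + 75 ≈ 44717.9 mm; DoF = Df − Dn = 36781 − 13923 ≈ 22858 mm.
Ratio = 22858 / 2253.9 ≈ 10.1.

10.1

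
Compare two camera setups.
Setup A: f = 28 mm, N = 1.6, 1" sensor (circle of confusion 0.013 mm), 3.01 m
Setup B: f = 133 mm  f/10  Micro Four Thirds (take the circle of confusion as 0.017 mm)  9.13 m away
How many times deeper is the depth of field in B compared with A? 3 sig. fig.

Setup A: H = 28²/(1.6×0.013) + 28 ≈ 37720.3 mm; DoF = Df − Dn = 3268.59 − 2789.32 ≈ 479.27 mm.
Setup B: H = 133²/(10×0.017) + 133 ≈ 104185.9 mm; DoF = Df − Dn = 9994.2 − 8403.4 ≈ 1590.8 mm.
Ratio = 1590.8 / 479.27 ≈ 3.32.

3.32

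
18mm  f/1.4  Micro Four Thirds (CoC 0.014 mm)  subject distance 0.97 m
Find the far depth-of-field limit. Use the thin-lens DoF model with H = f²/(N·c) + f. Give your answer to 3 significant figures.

1.03 m

Hyperfocal distance H = f²/(N·c) + f = 18²/(1.4 × 0.014) + 18 = 324/0.0196 + 18 ≈ 16548.6 mm ≈ 16.55 m.
Far limit Df = s·(H − f)/(H − s) = 970 × (16548.6 − 18) / (16548.6 − 970) = 970 × 16530.6 / 15578.6 ≈ 1029.3 mm ≈ 1.03 m.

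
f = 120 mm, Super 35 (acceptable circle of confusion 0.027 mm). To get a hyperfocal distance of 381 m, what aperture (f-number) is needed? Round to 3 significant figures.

f/1.40

Rearrange H = f²/(N·c) + f for N: N = f² / ((H − f)·c).
N = 120² / ((381000 − 120) × 0.027) = 14400 / 10284 ≈ 1.40.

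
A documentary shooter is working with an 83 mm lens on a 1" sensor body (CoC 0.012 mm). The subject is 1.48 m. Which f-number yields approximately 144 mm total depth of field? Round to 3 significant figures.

Write h = H − f = f²/(N·c). The thin-lens limits are Dn = s·h/(h + (s−f)) and Df = s·h/(h − (s−f)), so DoF = Df − Dn = 2·s·(s−f)·h / (h² − (s−f)²).
That is a quadratic in h: DoF·h² − 2·s·(s−f)·h − DoF·(s−f)² = 0 ⇒ h = (s−f)·(s + √(s² + DoF²)) / DoF = 1397 × (1480 + √(1480² + 144²)) / 144 = 1397 × (1480 + 1486.99) / 144 ≈ 28784 mm.
Then N = f²/(c·h) = 83² / (0.012 × 28784) = 6889 / 345.41 ≈ 19.9.

f/19.9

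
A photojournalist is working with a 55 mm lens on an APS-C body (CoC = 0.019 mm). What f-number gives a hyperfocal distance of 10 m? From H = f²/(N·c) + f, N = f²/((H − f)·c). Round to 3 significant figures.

f/16

Rearrange H = f²/(N·c) + f for N: N = f² / ((H − f)·c).
N = 55² / ((10000 − 55) × 0.019) = 3025 / 189.0 ≈ 16.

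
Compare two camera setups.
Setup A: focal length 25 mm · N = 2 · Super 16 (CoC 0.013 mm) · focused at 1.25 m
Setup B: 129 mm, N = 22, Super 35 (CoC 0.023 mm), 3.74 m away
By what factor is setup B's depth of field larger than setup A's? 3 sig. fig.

Setup A: H = 25²/(2×0.013) + 25 ≈ 24063.5 mm; DoF = Df − Dn = 1317.12 − 1189.39 ≈ 127.73 mm.
Setup B: H = 129²/(22×0.023) + 129 ≈ 33016.4 mm; DoF = Df − Dn = 4201.30 − 3369.98 ≈ 831.32 mm.
Ratio = 831.32 / 127.73 ≈ 6.51.

6.51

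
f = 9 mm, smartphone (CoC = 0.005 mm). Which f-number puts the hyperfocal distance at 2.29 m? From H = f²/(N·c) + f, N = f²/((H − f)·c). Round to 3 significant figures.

Rearrange H = f²/(N·c) + f for N: N = f² / ((H − f)·c).
N = 9² / ((2290 − 9) × 0.005) = 81 / 11.40 ≈ 7.10.

f/7.10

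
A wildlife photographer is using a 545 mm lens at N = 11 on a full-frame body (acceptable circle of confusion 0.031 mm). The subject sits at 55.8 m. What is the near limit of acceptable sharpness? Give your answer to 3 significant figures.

Hyperfocal distance H = f²/(N·c) + f = 545²/(11 × 0.031) + 545 = 297025/0.341 + 545 ≈ 871586.1 mm ≈ 871.6 m.
Near limit Dn = s·(H − f)/(H + s − 2f) = 55800 × (871586.1 − 545) / (871586.1 + 55800 − 2 × 545) = 55800 × 871041.1 / 926296.1 ≈ 52471 mm ≈ 52.5 m.

52.5 m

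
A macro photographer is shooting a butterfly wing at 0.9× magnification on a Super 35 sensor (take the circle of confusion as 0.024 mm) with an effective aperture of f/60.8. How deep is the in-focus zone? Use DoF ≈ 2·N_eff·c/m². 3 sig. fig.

At magnification m, DoF ≈ 2·N_eff·c/m² = 2 × 60.8 × 0.024 / 0.9² = 2.918 / 0.81 ≈ 3.6 mm.

3.60 mm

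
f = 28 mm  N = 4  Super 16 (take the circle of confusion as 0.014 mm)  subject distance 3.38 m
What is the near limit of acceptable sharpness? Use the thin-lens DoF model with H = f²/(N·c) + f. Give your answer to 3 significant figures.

2.73 m

Hyperfocal distance H = f²/(N·c) + f = 28²/(4 × 0.014) + 28 = 784/0.056 + 28 ≈ 14028.0 mm ≈ 14.03 m.
Near limit Dn = s·(H − f)/(H + s − 2f) = 3380 × (14028.0 − 28) / (14028.0 + 3380 − 2 × 28) = 3380 × 14000.0 / 17352.0 ≈ 2727.1 mm ≈ 2.73 m.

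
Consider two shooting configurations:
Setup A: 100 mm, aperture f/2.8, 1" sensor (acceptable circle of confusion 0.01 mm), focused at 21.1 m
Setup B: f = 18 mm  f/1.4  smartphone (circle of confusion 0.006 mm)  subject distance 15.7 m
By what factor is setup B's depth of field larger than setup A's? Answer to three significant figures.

6.14

Setup A: H = 100²/(2.8×0.01) + 100 ≈ 357242.9 mm; DoF = Df − Dn = 22418.2 − 19928.2 ≈ 2490.0 mm.
Setup B: H = 18²/(1.4×0.006) + 18 ≈ 38589.4 mm; DoF = Df − Dn = 26456 − 11162 ≈ 15294 mm.
Ratio = 15294 / 2490.0 ≈ 6.14.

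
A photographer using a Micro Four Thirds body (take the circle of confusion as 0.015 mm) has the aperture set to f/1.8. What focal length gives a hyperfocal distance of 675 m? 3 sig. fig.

135 mm

From H = f²/(N·c) + f, with f ≪ H: f ≈ √(H·N·c) = √(675000 × 1.8 × 0.015) = √18225 ≈ 135.0 mm.
The +f correction barely moves this — solving exactly, f² + N·c·f − N·c·H = 0 ⇒ f = (−N·c + √((N·c)² + 4·N·c·H))/2 = (−0.027 + √72900)/2 ≈ 134.99 mm, so f ≈ 135 mm.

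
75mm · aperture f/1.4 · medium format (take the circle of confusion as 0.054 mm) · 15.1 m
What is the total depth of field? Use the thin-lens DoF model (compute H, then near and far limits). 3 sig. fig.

6.36 m

Hyperfocal distance H = f²/(N·c) + f = 75²/(1.4 × 0.054) + 75 = 5625/0.0756 + 75 ≈ 74479.8 mm ≈ 74.48 m.
Near limit Dn = s·(H − f)/(H + s − 2f) = 15100 × (74479.8 − 75) / (74479.8 + 15100 − 2 × 75) = 15100 × 74404.8 / 89429.8 ≈ 12563.1 mm.
Far limit Df = s·(H − f)/(H − s) = 15100 × (74479.8 − 75) / (74479.8 − 15100) = 15100 × 74404.8 / 59379.8 ≈ 18920.8 mm.
Depth of field = Df − Dn = 18920.8 − 12563.1 ≈ 6357.7 mm ≈ 6.36 m.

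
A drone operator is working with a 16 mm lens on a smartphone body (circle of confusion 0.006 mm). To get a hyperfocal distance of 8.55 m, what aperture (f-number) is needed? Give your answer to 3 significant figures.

f/5

Rearrange H = f²/(N·c) + f for N: N = f² / ((H − f)·c).
N = 16² / ((8550 − 16) × 0.006) = 256 / 51.20 ≈ 5.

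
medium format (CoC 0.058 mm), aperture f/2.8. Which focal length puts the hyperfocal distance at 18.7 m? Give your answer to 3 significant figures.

55.0 mm

From H = f²/(N·c) + f, with f ≪ H: f ≈ √(H·N·c) = √(18700 × 2.8 × 0.058) = √3036.9 ≈ 55.11 mm.
Exact: f² + N·c·f − N·c·H = 0 ⇒ f = (−N·c + √((N·c)² + 4·N·c·H))/2 = (−0.1624 + √12148)/2 ≈ 55.027 mm ≈ 55.0 mm.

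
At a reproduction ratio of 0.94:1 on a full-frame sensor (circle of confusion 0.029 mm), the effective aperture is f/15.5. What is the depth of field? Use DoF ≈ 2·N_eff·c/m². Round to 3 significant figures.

At magnification m, DoF ≈ 2·N_eff·c/m² = 2 × 15.5 × 0.029 / 0.94² = 0.899 / 0.8836 ≈ 1.02 mm.

1.02 mm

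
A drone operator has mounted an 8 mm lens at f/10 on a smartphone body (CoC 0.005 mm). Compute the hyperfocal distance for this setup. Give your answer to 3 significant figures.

Hyperfocal distance H = f²/(N·c) + f = 8²/(10 × 0.005) + 8 = 64/0.05 + 8 ≈ 1288.0 mm ≈ 1.29 m.

1.29 m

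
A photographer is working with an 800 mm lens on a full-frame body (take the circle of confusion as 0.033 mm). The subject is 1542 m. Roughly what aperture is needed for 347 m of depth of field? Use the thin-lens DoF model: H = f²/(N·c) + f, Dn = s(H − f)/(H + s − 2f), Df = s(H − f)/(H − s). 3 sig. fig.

Write h = H − f = f²/(N·c). The thin-lens limits are Dn = s·h/(h + (s−f)) and Df = s·h/(h − (s−f)), so DoF = Df − Dn = 2·s·(s−f)·h / (h² − (s−f)²).
That is a quadratic in h: DoF·h² − 2·s·(s−f)·h − DoF·(s−f)² = 0 ⇒ h = (s−f)·(s + √(s² + DoF²)) / DoF = 1541200 × (1542000 + √(1542000² + 347000²)) / 347000 = 1541200 × (1542000 + 1580561) / 347000 ≈ 13868850 mm.
Then N = f²/(c·h) = 800² / (0.033 × 13868850) = 640000 / 457672 ≈ 1.40.

f/1.40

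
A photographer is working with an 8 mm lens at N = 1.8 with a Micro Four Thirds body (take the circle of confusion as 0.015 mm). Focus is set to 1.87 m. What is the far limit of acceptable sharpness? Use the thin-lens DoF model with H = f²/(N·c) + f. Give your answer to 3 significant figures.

8.72 m

Hyperfocal distance H = f²/(N·c) + f = 8²/(1.8 × 0.015) + 8 = 64/0.027 + 8 ≈ 2378.4 mm ≈ 2.378 m.
Far limit Df = s·(H − f)/(H − s) = 1870 × (2378.4 − 8) / (2378.4 − 1870) = 1870 × 2370.4 / 508.4 ≈ 8719.2 mm ≈ 8.72 m.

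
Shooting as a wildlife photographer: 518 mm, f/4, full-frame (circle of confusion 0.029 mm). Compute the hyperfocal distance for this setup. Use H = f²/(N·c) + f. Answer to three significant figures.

2310 m

Hyperfocal distance H = f²/(N·c) + f = 518²/(4 × 0.029) + 518 = 268324/0.116 + 518 ≈ 2313655.9 mm ≈ 2310 m.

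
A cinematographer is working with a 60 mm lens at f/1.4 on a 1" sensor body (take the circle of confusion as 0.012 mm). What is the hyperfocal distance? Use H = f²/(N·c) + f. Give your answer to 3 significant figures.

Hyperfocal distance H = f²/(N·c) + f = 60²/(1.4 × 0.012) + 60 = 3600/0.0168 + 60 ≈ 214345.7 mm ≈ 214 m.

214 m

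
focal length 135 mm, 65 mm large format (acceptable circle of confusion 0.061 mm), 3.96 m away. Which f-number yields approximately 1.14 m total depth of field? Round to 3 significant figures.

Write h = H − f = f²/(N·c). The thin-lens limits are Dn = s·h/(h + (s−f)) and Df = s·h/(h − (s−f)), so DoF = Df − Dn = 2·s·(s−f)·h / (h² − (s−f)²).
That is a quadratic in h: DoF·h² − 2·s·(s−f)·h − DoF·(s−f)² = 0 ⇒ h = (s−f)·(s + √(s² + DoF²)) / DoF = 3825 × (3960 + √(3960² + 1140²)) / 1140 = 3825 × (3960 + 4120.83) / 1140 ≈ 27113 mm.
Then N = f²/(c·h) = 135² / (0.061 × 27113) = 18225 / 1653.9 ≈ 11.

f/11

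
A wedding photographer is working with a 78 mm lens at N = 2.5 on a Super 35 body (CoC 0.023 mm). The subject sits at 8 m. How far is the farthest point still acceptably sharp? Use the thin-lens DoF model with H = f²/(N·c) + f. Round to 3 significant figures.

Hyperfocal distance H = f²/(N·c) + f = 78²/(2.5 × 0.023) + 78 = 6084/0.0575 + 78 ≈ 105886.7 mm ≈ 105.9 m.
Far limit Df = s·(H − f)/(H − s) = 8000 × (105886.7 − 78) / (105886.7 − 8000) = 8000 × 105808.7 / 97886.7 ≈ 8647.4 mm ≈ 8.65 m.

8.65 m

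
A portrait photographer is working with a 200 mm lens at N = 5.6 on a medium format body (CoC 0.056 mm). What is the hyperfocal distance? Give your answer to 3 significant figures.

Hyperfocal distance H = f²/(N·c) + f = 200²/(5.6 × 0.056) + 200 = 40000/0.3136 + 200 ≈ 127751.0 mm ≈ 128 m.

128 m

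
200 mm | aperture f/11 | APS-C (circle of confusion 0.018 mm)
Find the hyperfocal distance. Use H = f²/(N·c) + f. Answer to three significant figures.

202 m

Hyperfocal distance H = f²/(N·c) + f = 200²/(11 × 0.018) + 200 = 40000/0.198 + 200 ≈ 202220.2 mm ≈ 202 m.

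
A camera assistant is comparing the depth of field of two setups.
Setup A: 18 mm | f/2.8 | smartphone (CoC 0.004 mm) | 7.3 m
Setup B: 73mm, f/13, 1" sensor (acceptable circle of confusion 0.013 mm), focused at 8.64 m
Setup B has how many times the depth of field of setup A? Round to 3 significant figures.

Setup A: H = 18²/(2.8×0.004) + 18 ≈ 28946.6 mm; DoF = Df − Dn = 9755.8 − 5832.0 ≈ 3923.8 mm.
Setup B: H = 73²/(13×0.013) + 73 ≈ 31605.5 mm; DoF = Df − Dn = 11863.0 − 6794.1 ≈ 5068.9 mm.
Ratio = 5068.9 / 3923.8 ≈ 1.29.

1.29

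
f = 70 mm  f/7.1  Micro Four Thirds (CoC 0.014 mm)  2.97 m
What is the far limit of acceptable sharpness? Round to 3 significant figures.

Hyperfocal distance H = f²/(N·c) + f = 70²/(7.1 × 0.014) + 70 = 4900/0.0994 + 70 ≈ 49365.8 mm ≈ 49.37 m.
Far limit Df = s·(H − f)/(H − s) = 2970 × (49365.8 − 70) / (49365.8 − 2970) = 2970 × 49295.8 / 46395.8 ≈ 3155.6 mm ≈ 3.16 m.

3.16 m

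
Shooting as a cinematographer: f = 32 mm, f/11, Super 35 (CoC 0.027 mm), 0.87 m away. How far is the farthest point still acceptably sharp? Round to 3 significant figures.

1.15 m

Hyperfocal distance H = f²/(N·c) + f = 32²/(11 × 0.027) + 32 = 1024/0.297 + 32 ≈ 3479.8 mm ≈ 3.480 m.
Far limit Df = s·(H − f)/(H − s) = 870 × (3479.8 − 32) / (3479.8 − 870) = 870 × 3447.8 / 2609.8 ≈ 1149.4 mm ≈ 1.15 m.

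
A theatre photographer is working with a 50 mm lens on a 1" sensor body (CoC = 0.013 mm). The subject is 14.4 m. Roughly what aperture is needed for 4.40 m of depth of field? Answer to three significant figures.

Write h = H − f = f²/(N·c). The thin-lens limits are Dn = s·h/(h + (s−f)) and Df = s·h/(h − (s−f)), so DoF = Df − Dn = 2·s·(s−f)·h / (h² − (s−f)²).
That is a quadratic in h: DoF·h² − 2·s·(s−f)·h − DoF·(s−f)² = 0 ⇒ h = (s−f)·(s + √(s² + DoF²)) / DoF = 14350 × (14400 + √(14400² + 4400²)) / 4400 = 14350 × (14400 + 15057.2) / 4400 ≈ 96071 mm.
Then N = f²/(c·h) = 50² / (0.013 × 96071) = 2500 / 1248.9 ≈ 2.00.

f/2.00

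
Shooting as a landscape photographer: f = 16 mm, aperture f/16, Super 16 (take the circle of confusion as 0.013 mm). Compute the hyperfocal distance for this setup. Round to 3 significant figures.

1.25 m

Hyperfocal distance H = f²/(N·c) + f = 16²/(16 × 0.013) + 16 = 256/0.208 + 16 ≈ 1246.8 mm ≈ 1.25 m.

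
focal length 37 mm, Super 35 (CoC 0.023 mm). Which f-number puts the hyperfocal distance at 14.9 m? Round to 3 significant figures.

Rearrange H = f²/(N·c) + f for N: N = f² / ((H − f)·c).
N = 37² / ((14900 − 37) × 0.023) = 1369 / 341.8 ≈ 4.

f/4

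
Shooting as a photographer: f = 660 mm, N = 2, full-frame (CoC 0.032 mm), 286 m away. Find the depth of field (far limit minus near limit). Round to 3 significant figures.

24.0 m

Hyperfocal distance H = f²/(N·c) + f = 660²/(2 × 0.032) + 660 = 435600/0.064 + 660 ≈ 6806910.0 mm ≈ 6807 m.
Near limit Dn = s·(H − f)/(H + s − 2f) = 286000 × (6806910.0 − 660) / (6806910.0 + 286000 − 2 × 660) = 286000 × 6806250.0 / 7091590.0 ≈ 274492 mm.
Far limit Df = s·(H − f)/(H − s) = 286000 × (6806910.0 − 660) / (6806910.0 − 286000) = 286000 × 6806250.0 / 6520910.0 ≈ 298515 mm.
Depth of field = Df − Dn = 298515 − 274492 ≈ 24023 mm ≈ 24.0 m.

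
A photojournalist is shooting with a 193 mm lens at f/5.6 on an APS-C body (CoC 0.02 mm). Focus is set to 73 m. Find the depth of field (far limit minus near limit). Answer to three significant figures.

Hyperfocal distance H = f²/(N·c) + f = 193²/(5.6 × 0.02) + 193 = 37249/0.112 + 193 ≈ 332773.4 mm ≈ 332.8 m.
Near limit Dn = s·(H − f)/(H + s − 2f) = 73000 × (332773.4 − 193) / (332773.4 + 73000 − 2 × 193) = 73000 × 332580.4 / 405387.4 ≈ 59889 mm.
Far limit Df = s·(H − f)/(H − s) = 73000 × (332773.4 − 193) / (332773.4 − 73000) = 73000 × 332580.4 / 259773.4 ≈ 93460 mm.
Depth of field = Df − Dn = 93460 − 59889 ≈ 33571 mm ≈ 33.6 m.

33.6 m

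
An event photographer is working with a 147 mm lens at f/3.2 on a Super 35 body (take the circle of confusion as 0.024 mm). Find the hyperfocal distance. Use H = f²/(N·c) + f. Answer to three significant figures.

Hyperfocal distance H = f²/(N·c) + f = 147²/(3.2 × 0.024) + 147 = 21609/0.0768 + 147 ≈ 281514.2 mm ≈ 282 m.

282 m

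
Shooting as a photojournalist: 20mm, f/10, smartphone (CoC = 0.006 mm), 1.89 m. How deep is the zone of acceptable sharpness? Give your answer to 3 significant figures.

Hyperfocal distance H = f²/(N·c) + f = 20²/(10 × 0.006) + 20 = 400/0.06 + 20 ≈ 6686.7 mm ≈ 6.687 m.
Near limit Dn = s·(H − f)/(H + s − 2f) = 1890 × (6686.7 − 20) / (6686.7 + 1890 − 2 × 20) = 1890 × 6666.7 / 8536.7 ≈ 1476.0 mm.
Far limit Df = s·(H − f)/(H − s) = 1890 × (6686.7 − 20) / (6686.7 − 1890) = 1890 × 6666.7 / 4796.7 ≈ 2626.8 mm.
Depth of field = Df − Dn = 2626.8 − 1476.0 ≈ 1150.8 mm ≈ 1.15 m.

1.15 m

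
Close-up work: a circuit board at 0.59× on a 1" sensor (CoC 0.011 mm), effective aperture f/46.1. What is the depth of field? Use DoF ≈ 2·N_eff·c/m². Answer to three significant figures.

At magnification m, DoF ≈ 2·N_eff·c/m² = 2 × 46.1 × 0.011 / 0.59² = 1.014 / 0.3481 ≈ 2.91 mm.

2.91 mm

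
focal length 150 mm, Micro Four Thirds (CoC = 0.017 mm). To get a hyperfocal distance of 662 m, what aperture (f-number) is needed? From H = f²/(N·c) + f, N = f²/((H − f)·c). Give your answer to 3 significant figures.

f/2.00

Rearrange H = f²/(N·c) + f for N: N = f² / ((H − f)·c).
N = 150² / ((662000 − 150) × 0.017) = 22500 / 11251 ≈ 2.00.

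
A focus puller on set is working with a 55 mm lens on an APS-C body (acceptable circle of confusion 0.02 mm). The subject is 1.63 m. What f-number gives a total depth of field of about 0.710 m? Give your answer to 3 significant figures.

f/20

Write h = H − f = f²/(N·c). The thin-lens limits are Dn = s·h/(h + (s−f)) and Df = s·h/(h − (s−f)), so DoF = Df − Dn = 2·s·(s−f)·h / (h² − (s−f)²).
That is a quadratic in h: DoF·h² − 2·s·(s−f)·h − DoF·(s−f)² = 0 ⇒ h = (s−f)·(s + √(s² + DoF²)) / DoF = 1575 × (1630 + √(1630² + 710²)) / 710 = 1575 × (1630 + 1777.92) / 710 ≈ 7559.8 mm.
Then N = f²/(c·h) = 55² / (0.02 × 7559.8) = 3025 / 151.20 ≈ 20.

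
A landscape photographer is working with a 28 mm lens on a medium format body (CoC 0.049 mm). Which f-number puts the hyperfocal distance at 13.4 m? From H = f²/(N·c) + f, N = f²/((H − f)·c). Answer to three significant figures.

Rearrange H = f²/(N·c) + f for N: N = f² / ((H − f)·c).
N = 28² / ((13400 − 28) × 0.049) = 784 / 655.2 ≈ 1.20.

f/1.20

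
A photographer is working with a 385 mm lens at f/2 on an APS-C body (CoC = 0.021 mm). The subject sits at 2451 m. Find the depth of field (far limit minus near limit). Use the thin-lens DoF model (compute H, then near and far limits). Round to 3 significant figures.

6570 m

Hyperfocal distance H = f²/(N·c) + f = 385²/(2 × 0.021) + 385 = 148225/0.042 + 385 ≈ 3529551.7 mm ≈ 3530 m.
Near limit Dn = s·(H − f)/(H + s − 2f) = 2451000 × (3529551.7 − 385) / (3529551.7 + 2451000 − 2 × 385) = 2451000 × 3529166.7 / 5979781.7 ≈ 1446539 mm.
Far limit Df = s·(H − f)/(H − s) = 2451000 × (3529551.7 − 385) / (3529551.7 − 2451000) = 2451000 × 3529166.7 / 1078551.7 ≈ 8020003 mm.
Depth of field = Df − Dn = 8020003 − 1446539 ≈ 6573464 mm ≈ 6570 m.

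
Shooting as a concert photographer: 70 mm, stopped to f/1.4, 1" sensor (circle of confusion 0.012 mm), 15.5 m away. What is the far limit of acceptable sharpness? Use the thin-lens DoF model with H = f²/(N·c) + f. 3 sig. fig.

Hyperfocal distance H = f²/(N·c) + f = 70²/(1.4 × 0.012) + 70 = 4900/0.0168 + 70 ≈ 291736.7 mm ≈ 291.7 m.
Far limit Df = s·(H − f)/(H − s) = 15500 × (291736.7 − 70) / (291736.7 − 15500) = 15500 × 291666.7 / 276236.7 ≈ 16366 mm ≈ 16.4 m.

16.4 m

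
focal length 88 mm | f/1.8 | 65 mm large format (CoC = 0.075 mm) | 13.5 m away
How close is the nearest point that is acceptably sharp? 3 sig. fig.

Hyperfocal distance H = f²/(N·c) + f = 88²/(1.8 × 0.075) + 88 = 7744/0.135 + 88 ≈ 57451.0 mm ≈ 57.45 m.
Near limit Dn = s·(H − f)/(H + s − 2f) = 13500 × (57451.0 − 88) / (57451.0 + 13500 − 2 × 88) = 13500 × 57363.0 / 70775.0 ≈ 10942 mm ≈ 10.9 m.

10.9 m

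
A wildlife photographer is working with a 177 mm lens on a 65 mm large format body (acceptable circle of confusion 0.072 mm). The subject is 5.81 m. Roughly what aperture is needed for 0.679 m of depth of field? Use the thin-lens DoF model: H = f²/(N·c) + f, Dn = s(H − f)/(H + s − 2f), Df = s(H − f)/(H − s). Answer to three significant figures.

f/4.50

Write h = H − f = f²/(N·c). The thin-lens limits are Dn = s·h/(h + (s−f)) and Df = s·h/(h − (s−f)), so DoF = Df − Dn = 2·s·(s−f)·h / (h² − (s−f)²).
That is a quadratic in h: DoF·h² − 2·s·(s−f)·h − DoF·(s−f)² = 0 ⇒ h = (s−f)·(s + √(s² + DoF²)) / DoF = 5633 × (5810 + √(5810² + 679²)) / 679 = 5633 × (5810 + 5849.54) / 679 ≈ 96728 mm.
Then N = f²/(c·h) = 177² / (0.072 × 96728) = 31329 / 6964.4 ≈ 4.50.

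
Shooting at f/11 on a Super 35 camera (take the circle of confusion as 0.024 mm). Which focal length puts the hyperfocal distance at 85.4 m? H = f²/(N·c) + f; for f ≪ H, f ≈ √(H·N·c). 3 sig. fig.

150 mm

From H = f²/(N·c) + f, with f ≪ H: f ≈ √(H·N·c) = √(85400 × 11 × 0.024) = √22546 ≈ 150.2 mm.
The +f correction barely moves this — solving exactly, f² + N·c·f − N·c·H = 0 ⇒ f = (−N·c + √((N·c)² + 4·N·c·H))/2 = (−0.264 + √90182)/2 ≈ 150.02 mm, so f ≈ 150 mm.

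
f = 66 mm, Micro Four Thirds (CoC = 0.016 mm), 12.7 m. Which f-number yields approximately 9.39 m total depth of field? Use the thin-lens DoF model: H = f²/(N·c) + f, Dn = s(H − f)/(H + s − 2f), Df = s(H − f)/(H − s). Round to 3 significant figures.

Write h = H − f = f²/(N·c). The thin-lens limits are Dn = s·h/(h + (s−f)) and Df = s·h/(h − (s−f)), so DoF = Df − Dn = 2·s·(s−f)·h / (h² − (s−f)²).
That is a quadratic in h: DoF·h² − 2·s·(s−f)·h − DoF·(s−f)² = 0 ⇒ h = (s−f)·(s + √(s² + DoF²)) / DoF = 12634 × (12700 + √(12700² + 9390²)) / 9390 = 12634 × (12700 + 15794.4) / 9390 ≈ 38338 mm.
Then N = f²/(c·h) = 66² / (0.016 × 38338) = 4356 / 613.41 ≈ 7.10.

f/7.10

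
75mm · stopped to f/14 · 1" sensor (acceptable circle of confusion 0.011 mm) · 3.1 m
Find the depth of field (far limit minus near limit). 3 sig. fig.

Hyperfocal distance H = f²/(N·c) + f = 75²/(14 × 0.011) + 75 = 5625/0.154 + 75 ≈ 36601.0 mm ≈ 36.60 m.
Near limit Dn = s·(H − f)/(H + s − 2f) = 3100 × (36601.0 − 75) / (36601.0 + 3100 − 2 × 75) = 3100 × 36526.0 / 39551.0 ≈ 2862.90 mm.
Far limit Df = s·(H − f)/(H − s) = 3100 × (36601.0 − 75) / (36601.0 − 3100) = 3100 × 36526.0 / 33501.0 ≈ 3379.92 mm.
Depth of field = Df − Dn = 3379.92 − 2862.90 ≈ 517.02 mm ≈ 0.517 m.

0.517 m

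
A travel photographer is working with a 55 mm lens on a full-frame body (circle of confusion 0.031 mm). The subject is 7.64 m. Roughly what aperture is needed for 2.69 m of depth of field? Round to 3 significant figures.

Write h = H − f = f²/(N·c). The thin-lens limits are Dn = s·h/(h + (s−f)) and Df = s·h/(h − (s−f)), so DoF = Df − Dn = 2·s·(s−f)·h / (h² − (s−f)²).
That is a quadratic in h: DoF·h² − 2·s·(s−f)·h − DoF·(s−f)² = 0 ⇒ h = (s−f)·(s + √(s² + DoF²)) / DoF = 7585 × (7640 + √(7640² + 2690²)) / 2690 = 7585 × (7640 + 8099.73) / 2690 ≈ 44381 mm.
Then N = f²/(c·h) = 55² / (0.031 × 44381) = 3025 / 1375.8 ≈ 2.20.

f/2.20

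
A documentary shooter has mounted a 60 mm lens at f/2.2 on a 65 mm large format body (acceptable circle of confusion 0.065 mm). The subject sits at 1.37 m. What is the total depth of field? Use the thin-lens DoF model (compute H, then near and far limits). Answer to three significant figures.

143 mm

Hyperfocal distance H = f²/(N·c) + f = 60²/(2.2 × 0.065) + 60 = 3600/0.143 + 60 ≈ 25234.8 mm ≈ 25.23 m.
Near limit Dn = s·(H − f)/(H + s − 2f) = 1370 × (25234.8 − 60) / (25234.8 + 1370 − 2 × 60) = 1370 × 25174.8 / 26484.8 ≈ 1302.24 mm.
Far limit Df = s·(H − f)/(H − s) = 1370 × (25234.8 − 60) / (25234.8 − 1370) = 1370 × 25174.8 / 23864.8 ≈ 1445.20 mm.
Depth of field = Df − Dn = 1445.20 − 1302.24 ≈ 142.96 mm.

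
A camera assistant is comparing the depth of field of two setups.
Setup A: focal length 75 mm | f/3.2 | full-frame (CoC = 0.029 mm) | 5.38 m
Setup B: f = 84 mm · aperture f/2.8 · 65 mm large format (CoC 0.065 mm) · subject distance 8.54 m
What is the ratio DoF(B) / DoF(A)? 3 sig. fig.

4.12

Setup A: H = 75²/(3.2×0.029) + 75 ≈ 60689.2 mm; DoF = Df − Dn = 5896.02 − 4947.03 ≈ 948.99 mm.
Setup B: H = 84²/(2.8×0.065) + 84 ≈ 38853.2 mm; DoF = Df − Dn = 10922.3 − 7010.9 ≈ 3911.4 mm.
Ratio = 3911.4 / 948.99 ≈ 4.12.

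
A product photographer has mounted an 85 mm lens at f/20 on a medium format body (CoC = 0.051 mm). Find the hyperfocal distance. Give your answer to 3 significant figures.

Hyperfocal distance H = f²/(N·c) + f = 85²/(20 × 0.051) + 85 = 7225/1.02 + 85 ≈ 7168.3 mm ≈ 7.17 m.

7.17 m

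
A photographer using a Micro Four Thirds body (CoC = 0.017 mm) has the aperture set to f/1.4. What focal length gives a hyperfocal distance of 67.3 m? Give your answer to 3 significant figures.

From H = f²/(N·c) + f, with f ≪ H: f ≈ √(H·N·c) = √(67300 × 1.4 × 0.017) = √1601.7 ≈ 40.02 mm.
The +f correction barely moves this — solving exactly, f² + N·c·f − N·c·H = 0 ⇒ f = (−N·c + √((N·c)² + 4·N·c·H))/2 = (−0.0238 + √6407.0)/2 ≈ 40.010 mm, so f ≈ 40.0 mm.

40.0 mm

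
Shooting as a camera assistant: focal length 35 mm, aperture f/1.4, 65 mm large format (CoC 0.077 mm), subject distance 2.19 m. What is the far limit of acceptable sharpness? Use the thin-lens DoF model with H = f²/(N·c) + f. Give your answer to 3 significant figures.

Hyperfocal distance H = f²/(N·c) + f = 35²/(1.4 × 0.077) + 35 = 1225/0.1078 + 35 ≈ 11398.6 mm ≈ 11.40 m.
Far limit Df = s·(H − f)/(H − s) = 2190 × (11398.6 − 35) / (11398.6 − 2190) = 2190 × 11363.6 / 9208.6 ≈ 2702.5 mm ≈ 2.70 m.

2.70 m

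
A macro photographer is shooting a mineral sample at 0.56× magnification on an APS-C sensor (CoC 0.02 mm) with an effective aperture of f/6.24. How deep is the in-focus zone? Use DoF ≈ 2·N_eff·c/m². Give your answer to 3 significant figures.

At magnification m, DoF ≈ 2·N_eff·c/m² = 2 × 6.24 × 0.02 / 0.56² = 0.2496 / 0.3136 ≈ 0.796 mm.

0.796 mm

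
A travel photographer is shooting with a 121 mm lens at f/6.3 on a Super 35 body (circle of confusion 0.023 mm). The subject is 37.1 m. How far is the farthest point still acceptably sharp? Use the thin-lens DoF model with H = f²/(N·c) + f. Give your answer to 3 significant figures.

58.5 m

Hyperfocal distance H = f²/(N·c) + f = 121²/(6.3 × 0.023) + 121 = 14641/0.1449 + 121 ≈ 101163.1 mm ≈ 101.2 m.
Far limit Df = s·(H − f)/(H − s) = 37100 × (101163.1 − 121) / (101163.1 − 37100) = 37100 × 101042.1 / 64063.1 ≈ 58515 mm ≈ 58.5 m.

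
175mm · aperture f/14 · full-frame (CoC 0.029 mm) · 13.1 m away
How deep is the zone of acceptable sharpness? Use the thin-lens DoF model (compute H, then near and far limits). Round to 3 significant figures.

4.63 m

Hyperfocal distance H = f²/(N·c) + f = 175²/(14 × 0.029) + 175 = 30625/0.406 + 175 ≈ 75606.0 mm ≈ 75.61 m.
Near limit Dn = s·(H − f)/(H + s − 2f) = 13100 × (75606.0 − 175) / (75606.0 + 13100 − 2 × 175) = 13100 × 75431.0 / 88356.0 ≈ 11183.7 mm.
Far limit Df = s·(H − f)/(H − s) = 13100 × (75606.0 − 175) / (75606.0 − 13100) = 13100 × 75431.0 / 62506.0 ≈ 15808.8 mm.
Depth of field = Df − Dn = 15808.8 − 11183.7 ≈ 4625.1 mm ≈ 4.63 m.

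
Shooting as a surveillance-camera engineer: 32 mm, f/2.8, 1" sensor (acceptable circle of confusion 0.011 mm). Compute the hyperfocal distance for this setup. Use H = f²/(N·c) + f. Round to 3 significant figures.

33.3 m

Hyperfocal distance H = f²/(N·c) + f = 32²/(2.8 × 0.011) + 32 = 1024/0.0308 + 32 ≈ 33278.8 mm ≈ 33.3 m.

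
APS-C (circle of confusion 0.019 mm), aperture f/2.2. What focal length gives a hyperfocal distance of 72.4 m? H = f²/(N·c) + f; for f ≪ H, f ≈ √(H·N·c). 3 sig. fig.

From H = f²/(N·c) + f, with f ≪ H: f ≈ √(H·N·c) = √(72400 × 2.2 × 0.019) = √3026.3 ≈ 55.01 mm.
The +f correction barely moves this — solving exactly, f² + N·c·f − N·c·H = 0 ⇒ f = (−N·c + √((N·c)² + 4·N·c·H))/2 = (−0.0418 + √12105)/2 ≈ 54.991 mm, so f ≈ 55.0 mm.

55.0 mm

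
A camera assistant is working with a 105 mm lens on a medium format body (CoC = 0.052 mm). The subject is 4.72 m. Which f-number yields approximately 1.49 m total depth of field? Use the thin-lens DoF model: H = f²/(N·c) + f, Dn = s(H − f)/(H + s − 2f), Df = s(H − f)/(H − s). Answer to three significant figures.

Write h = H − f = f²/(N·c). The thin-lens limits are Dn = s·h/(h + (s−f)) and Df = s·h/(h − (s−f)), so DoF = Df − Dn = 2·s·(s−f)·h / (h² − (s−f)²).
That is a quadratic in h: DoF·h² − 2·s·(s−f)·h − DoF·(s−f)² = 0 ⇒ h = (s−f)·(s + √(s² + DoF²)) / DoF = 4615 × (4720 + √(4720² + 1490²)) / 1490 = 4615 × (4720 + 4949.60) / 1490 ≈ 29950 mm.
Then N = f²/(c·h) = 105² / (0.052 × 29950) = 11025 / 1557.4 ≈ 7.08.

f/7.08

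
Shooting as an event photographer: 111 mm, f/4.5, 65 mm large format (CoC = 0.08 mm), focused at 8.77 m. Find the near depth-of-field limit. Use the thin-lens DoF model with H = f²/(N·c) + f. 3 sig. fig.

7.00 m

Hyperfocal distance H = f²/(N·c) + f = 111²/(4.5 × 0.08) + 111 = 12321/0.36 + 111 ≈ 34336.0 mm ≈ 34.34 m.
Near limit Dn = s·(H − f)/(H + s − 2f) = 8770 × (34336.0 − 111) / (34336.0 + 8770 − 2 × 111) = 8770 × 34225.0 / 42884.0 ≈ 6999.2 mm ≈ 7.00 m.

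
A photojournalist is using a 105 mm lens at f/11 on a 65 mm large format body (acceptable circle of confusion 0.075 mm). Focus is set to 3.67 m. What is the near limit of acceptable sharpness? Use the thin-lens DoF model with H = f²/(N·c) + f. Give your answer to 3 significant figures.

Hyperfocal distance H = f²/(N·c) + f = 105²/(11 × 0.075) + 105 = 11025/0.825 + 105 ≈ 13468.6 mm ≈ 13.47 m.
Near limit Dn = s·(H − f)/(H + s − 2f) = 3670 × (13468.6 − 105) / (13468.6 + 3670 − 2 × 105) = 3670 × 13363.6 / 16928.6 ≈ 2897.1 mm ≈ 2.90 m.

2.90 m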